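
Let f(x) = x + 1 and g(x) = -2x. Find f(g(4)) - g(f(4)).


f(g(4)) = -7
g(f(4)) = -10
Difference = 3

3


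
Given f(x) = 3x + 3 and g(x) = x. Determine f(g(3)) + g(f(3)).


f(g(3)) = 12
g(f(3)) = 12
Sum = 24

24


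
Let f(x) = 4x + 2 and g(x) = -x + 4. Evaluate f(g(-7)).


g(-7) = 11
f(11) = 46

46


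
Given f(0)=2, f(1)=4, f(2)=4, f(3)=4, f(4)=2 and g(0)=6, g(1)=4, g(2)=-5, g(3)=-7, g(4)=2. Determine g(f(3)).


f(3) = 4
g(4) = 2

2


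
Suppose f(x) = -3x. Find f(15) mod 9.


f(15) = -45
-45 mod 9 = 0

0


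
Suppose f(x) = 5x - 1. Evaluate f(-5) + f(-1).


f(-5) = -26
f(-1) = -6
Sum = -32

-32


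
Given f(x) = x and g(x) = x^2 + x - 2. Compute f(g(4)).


g(4) = 18
f(18) = 18

18


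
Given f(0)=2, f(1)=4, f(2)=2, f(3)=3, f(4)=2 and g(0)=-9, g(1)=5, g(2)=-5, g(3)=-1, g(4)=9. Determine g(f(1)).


f(1) = 4
g(4) = 9

9


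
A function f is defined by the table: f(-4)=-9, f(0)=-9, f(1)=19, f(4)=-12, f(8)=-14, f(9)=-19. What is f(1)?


Reading from the table at x = 1

19


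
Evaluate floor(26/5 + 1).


26/5 = 5.2
5.2 + 1 = 6.2
floor(6.2) = 6

6


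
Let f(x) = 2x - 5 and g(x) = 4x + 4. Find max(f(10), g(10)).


f(10) = 15
g(10) = 44
max = 44

44


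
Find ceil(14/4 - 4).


14/4 = 3.5
3.5 - 4 = -0.5
ceil(-0.5) = 0

0


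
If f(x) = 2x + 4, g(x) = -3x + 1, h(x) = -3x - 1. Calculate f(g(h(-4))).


h(-4) = 11
g(11) = -32
f(-32) = -60

-60


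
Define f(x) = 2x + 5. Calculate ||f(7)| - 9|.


f(7) = 19
|19| = 19
|19 - 9| = 10

10


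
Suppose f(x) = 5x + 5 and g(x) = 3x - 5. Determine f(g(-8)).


-140


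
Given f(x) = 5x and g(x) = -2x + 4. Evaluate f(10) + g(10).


f(10) = 50
g(10) = -16
Sum = 34

34


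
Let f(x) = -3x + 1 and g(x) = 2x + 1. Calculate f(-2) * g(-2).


f(-2) = 7
g(-2) = -3
Product = -21

-21


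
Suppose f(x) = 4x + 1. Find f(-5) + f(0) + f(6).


f(-5) = -19
f(0) = 1
f(6) = 25
Sum = 7

7


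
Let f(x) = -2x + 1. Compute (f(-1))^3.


27


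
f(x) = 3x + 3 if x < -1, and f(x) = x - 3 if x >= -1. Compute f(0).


0 satisfies x >= -1
f(0) = -3

-3


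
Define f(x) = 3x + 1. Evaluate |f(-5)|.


f(-5) = -14
|-14| = 14

14


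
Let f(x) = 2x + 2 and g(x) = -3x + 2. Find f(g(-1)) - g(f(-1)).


f(g(-1)) = 12
g(f(-1)) = 2
Difference = 10

10


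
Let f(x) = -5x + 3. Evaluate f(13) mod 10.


f(13) = -62
-62 mod 10 = 8

8


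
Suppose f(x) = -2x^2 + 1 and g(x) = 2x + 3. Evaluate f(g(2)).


g(2) = 7
f(7) = (-2)*(7)^2 + 1 = -97

-97


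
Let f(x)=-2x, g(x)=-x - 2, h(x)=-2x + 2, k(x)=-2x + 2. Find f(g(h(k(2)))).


k(2) = -2
h(-2) = 6
g(6) = -8
f(-8) = 16

16


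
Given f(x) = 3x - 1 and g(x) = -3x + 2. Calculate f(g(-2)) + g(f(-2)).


46


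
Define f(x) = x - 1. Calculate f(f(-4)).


-6


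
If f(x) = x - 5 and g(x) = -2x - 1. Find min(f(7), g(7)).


-15


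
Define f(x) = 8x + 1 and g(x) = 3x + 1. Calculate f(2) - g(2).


10


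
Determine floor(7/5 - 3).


7/5 = 1.4
1.4 - 3 = -1.6
floor(-1.6) = -2

-2


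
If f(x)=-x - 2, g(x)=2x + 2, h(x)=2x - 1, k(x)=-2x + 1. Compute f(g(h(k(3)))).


18


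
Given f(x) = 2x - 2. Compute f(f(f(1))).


f(1) = 0
f(0) = -2
f(-2) = -6

-6


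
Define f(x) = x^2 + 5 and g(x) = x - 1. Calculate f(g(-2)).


g(-2) = -3
f(-3) = 1*(-3)^2 + 5 = 14

14


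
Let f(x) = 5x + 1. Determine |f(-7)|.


f(-7) = -34
|-34| = 34

34


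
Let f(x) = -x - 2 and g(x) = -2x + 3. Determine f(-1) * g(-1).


f(-1) = -1
g(-1) = 5
Product = -5

-5


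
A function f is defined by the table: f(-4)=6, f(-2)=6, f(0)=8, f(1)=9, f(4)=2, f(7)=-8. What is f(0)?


Reading from the table at x = 0

8


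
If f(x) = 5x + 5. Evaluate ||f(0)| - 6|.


f(0) = 5
|5| = 5
|5 - 6| = 1

1


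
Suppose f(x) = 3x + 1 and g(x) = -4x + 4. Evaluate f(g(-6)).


g(-6) = 28
f(28) = 85

85


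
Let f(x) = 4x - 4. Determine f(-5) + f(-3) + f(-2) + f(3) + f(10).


f(-5) = -24
f(-3) = -16
f(-2) = -12
f(3) = 8
f(10) = 36
Sum = -8

-8


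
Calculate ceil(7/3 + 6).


7/3 = 2.3333
2.3333 + 6 = 8.3333
ceil(8.3333) = 9

9


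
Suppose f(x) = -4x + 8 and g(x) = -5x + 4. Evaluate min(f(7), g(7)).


-31


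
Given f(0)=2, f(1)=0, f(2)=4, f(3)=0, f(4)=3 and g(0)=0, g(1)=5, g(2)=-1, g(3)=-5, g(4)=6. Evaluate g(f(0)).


f(0) = 2
g(2) = -1

-1


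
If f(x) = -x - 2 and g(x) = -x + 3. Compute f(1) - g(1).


f(1) = -3
g(1) = 2
Difference = -5

-5


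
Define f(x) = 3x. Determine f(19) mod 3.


f(19) = 57
57 mod 3 = 0

0


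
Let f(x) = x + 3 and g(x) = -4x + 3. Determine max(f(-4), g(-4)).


f(-4) = -1
g(-4) = 19
max = 19

19


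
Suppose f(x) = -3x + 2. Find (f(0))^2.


4


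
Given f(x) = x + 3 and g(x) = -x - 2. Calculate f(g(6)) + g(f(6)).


-16


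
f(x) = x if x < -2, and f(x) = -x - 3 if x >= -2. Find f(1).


1 satisfies x >= -2
f(1) = -4

-4


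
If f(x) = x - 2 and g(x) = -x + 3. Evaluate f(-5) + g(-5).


f(-5) = -7
g(-5) = 8
Sum = 1

1


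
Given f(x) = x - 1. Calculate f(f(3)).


f(3) = 2
f(2) = 1

1


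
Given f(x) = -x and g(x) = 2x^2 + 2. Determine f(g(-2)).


-10


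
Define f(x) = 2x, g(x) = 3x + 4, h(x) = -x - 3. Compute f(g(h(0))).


h(0) = -3
g(-3) = -5
f(-5) = -10

-10


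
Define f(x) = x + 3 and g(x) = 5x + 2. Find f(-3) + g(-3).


-13


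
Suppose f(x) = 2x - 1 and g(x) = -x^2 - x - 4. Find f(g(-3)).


g(-3) = -10
f(-10) = -21

-21


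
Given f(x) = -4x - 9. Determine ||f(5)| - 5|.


f(5) = -29
|-29| = 29
|29 - 5| = 24

24


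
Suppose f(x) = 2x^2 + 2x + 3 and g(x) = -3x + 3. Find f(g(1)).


g(1) = 0
f(0) = 2*(0)^2 + 2*(0) + 3 = 3

3


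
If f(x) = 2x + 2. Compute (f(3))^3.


f(3) = 8
(8)^3 = 512

512


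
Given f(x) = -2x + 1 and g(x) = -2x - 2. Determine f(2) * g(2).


f(2) = -3
g(2) = -6
Product = 18

18


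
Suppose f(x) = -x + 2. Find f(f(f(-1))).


f(-1) = 3
f(3) = -1
f(-1) = 3

3


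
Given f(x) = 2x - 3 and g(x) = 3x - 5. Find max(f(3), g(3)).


f(3) = 3
g(3) = 4
max = 4

4


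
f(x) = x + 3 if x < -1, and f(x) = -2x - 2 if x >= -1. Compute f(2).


-6


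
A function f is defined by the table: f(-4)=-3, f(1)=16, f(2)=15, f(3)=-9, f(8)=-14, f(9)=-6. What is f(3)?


Reading from the table at x = 3

-9


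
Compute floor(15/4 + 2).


15/4 = 3.75
3.75 + 2 = 5.75
floor(5.75) = 5

5


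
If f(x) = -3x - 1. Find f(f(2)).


f(2) = -7
f(-7) = 20

20


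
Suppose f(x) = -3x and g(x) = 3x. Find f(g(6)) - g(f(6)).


f(g(6)) = -54
g(f(6)) = -54
Difference = 0

0


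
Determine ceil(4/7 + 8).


4/7 = 0.5714
0.5714 + 8 = 8.5714
ceil(8.5714) = 9

9


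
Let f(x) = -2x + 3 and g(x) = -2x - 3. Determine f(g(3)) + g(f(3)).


f(g(3)) = 21
g(f(3)) = 3
Sum = 24

24


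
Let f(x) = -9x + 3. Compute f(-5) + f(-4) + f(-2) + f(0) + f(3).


87


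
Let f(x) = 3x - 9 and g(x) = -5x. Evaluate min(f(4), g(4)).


f(4) = 3
g(4) = -20
min = -20

-20


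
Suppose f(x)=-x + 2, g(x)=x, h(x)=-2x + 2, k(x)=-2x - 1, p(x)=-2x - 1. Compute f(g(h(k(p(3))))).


p(3) = -7
k(-7) = 13
h(13) = -24
g(-24) = -24
f(-24) = 26

26


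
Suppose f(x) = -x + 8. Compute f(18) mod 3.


f(18) = -10
-10 mod 3 = 2

2


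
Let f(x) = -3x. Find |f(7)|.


f(7) = -21
|-21| = 21

21


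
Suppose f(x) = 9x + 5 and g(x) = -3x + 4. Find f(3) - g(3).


f(3) = 32
g(3) = -5
Difference = 37

37


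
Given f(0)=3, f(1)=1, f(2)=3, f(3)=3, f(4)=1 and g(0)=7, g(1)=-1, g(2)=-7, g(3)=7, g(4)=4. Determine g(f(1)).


f(1) = 1
g(1) = -1

-1


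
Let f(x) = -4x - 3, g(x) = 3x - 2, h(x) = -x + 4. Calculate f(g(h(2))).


h(2) = 2
g(2) = 4
f(4) = -19

-19


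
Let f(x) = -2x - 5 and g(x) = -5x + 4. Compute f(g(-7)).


g(-7) = 39
f(39) = -83

-83


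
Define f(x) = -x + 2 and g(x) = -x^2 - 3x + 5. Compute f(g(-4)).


g(-4) = 1
f(1) = 1

1


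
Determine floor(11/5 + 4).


6


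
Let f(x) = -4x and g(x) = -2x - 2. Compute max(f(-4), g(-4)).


f(-4) = 16
g(-4) = 6
max = 16

16


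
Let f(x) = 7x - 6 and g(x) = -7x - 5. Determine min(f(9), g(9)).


f(9) = 57
g(9) = -68
min = -68

-68


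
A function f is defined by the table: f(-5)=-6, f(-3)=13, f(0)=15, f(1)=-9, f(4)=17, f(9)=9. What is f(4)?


Reading from the table at x = 4

17


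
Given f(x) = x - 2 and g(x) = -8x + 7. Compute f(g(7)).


g(7) = -49
f(-49) = -51

-51


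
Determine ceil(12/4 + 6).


12/4 = 3
3 + 6 = 9
ceil(9) = 9

9


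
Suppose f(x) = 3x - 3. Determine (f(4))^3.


f(4) = 9
(9)^3 = 729

729


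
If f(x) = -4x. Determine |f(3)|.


f(3) = -12
|-12| = 12

12


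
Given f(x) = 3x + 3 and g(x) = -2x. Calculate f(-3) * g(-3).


-36


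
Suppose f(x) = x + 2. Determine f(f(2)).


6


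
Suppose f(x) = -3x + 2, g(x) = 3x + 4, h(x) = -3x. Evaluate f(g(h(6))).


h(6) = -18
g(-18) = -50
f(-50) = 152

152


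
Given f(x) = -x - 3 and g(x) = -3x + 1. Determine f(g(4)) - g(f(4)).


f(g(4)) = 8
g(f(4)) = 22
Difference = -14

-14


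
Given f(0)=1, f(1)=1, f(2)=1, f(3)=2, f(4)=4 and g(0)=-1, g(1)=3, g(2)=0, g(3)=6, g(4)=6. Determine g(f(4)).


6


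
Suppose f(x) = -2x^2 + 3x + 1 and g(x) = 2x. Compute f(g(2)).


-19


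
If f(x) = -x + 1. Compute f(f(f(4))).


f(4) = -3
f(-3) = 4
f(4) = -3

-3


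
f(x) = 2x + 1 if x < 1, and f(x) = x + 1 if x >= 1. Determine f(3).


4


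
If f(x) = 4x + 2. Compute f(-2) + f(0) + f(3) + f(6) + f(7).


f(-2) = -6
f(0) = 2
f(3) = 14
f(6) = 26
f(7) = 30
Sum = 66

66


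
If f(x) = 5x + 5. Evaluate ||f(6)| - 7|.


28


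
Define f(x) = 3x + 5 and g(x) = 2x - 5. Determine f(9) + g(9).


f(9) = 32
g(9) = 13
Sum = 45

45


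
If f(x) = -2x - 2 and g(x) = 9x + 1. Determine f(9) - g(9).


f(9) = -20
g(9) = 82
Difference = -102

-102


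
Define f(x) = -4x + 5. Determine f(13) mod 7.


f(13) = -47
-47 mod 7 = 2

2


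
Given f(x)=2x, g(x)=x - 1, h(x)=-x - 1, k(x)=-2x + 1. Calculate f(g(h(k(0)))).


k(0) = 1
h(1) = -2
g(-2) = -3
f(-3) = -6

-6


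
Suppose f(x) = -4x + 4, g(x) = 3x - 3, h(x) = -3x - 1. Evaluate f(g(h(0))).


h(0) = -1
g(-1) = -6
f(-6) = 28

28


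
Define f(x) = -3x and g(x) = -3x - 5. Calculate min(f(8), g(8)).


f(8) = -24
g(8) = -29
min = -29

-29


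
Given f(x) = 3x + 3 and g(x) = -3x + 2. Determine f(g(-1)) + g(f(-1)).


f(g(-1)) = 18
g(f(-1)) = 2
Sum = 20

20


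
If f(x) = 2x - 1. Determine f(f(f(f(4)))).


f(4) = 7
f(7) = 13
f(13) = 25
f(25) = 49

49


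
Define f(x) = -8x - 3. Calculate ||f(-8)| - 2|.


f(-8) = 61
|61| = 61
|61 - 2| = 59

59


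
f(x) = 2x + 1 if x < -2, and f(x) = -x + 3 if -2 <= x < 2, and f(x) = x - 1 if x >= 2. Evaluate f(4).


4 satisfies x >= 2
f(4) = 3

3


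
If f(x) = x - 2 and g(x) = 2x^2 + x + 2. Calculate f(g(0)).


g(0) = 2
f(2) = 0

0


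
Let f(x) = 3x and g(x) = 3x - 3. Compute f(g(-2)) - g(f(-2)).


f(g(-2)) = -27
g(f(-2)) = -21
Difference = -6

-6


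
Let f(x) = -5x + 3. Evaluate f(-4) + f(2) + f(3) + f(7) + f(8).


f(-4) = 23
f(2) = -7
f(3) = -12
f(7) = -32
f(8) = -37
Sum = -65

-65


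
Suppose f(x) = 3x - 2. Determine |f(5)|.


f(5) = 13
|13| = 13

13


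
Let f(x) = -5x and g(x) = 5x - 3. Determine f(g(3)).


g(3) = 12
f(12) = -60

-60


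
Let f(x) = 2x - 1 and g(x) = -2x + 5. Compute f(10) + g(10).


4


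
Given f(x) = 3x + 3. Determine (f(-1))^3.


0


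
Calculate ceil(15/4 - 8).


-4


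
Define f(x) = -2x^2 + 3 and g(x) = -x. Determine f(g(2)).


-5


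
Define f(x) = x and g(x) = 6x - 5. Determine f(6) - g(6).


f(6) = 6
g(6) = 31
Difference = -25

-25


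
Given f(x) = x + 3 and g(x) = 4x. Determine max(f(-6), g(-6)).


f(-6) = -3
g(-6) = -24
max = -3

-3


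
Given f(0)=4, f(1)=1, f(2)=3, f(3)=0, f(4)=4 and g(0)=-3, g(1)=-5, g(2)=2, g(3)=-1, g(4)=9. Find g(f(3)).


f(3) = 0
g(0) = -3

-3


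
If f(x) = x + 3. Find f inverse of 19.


Solve x + 3 = 19
x = (19 - 3) / 1 = 16

16


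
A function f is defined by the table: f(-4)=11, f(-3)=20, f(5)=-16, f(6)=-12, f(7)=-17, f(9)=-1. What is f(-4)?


11


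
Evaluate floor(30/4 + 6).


13


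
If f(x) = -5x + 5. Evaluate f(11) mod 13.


f(11) = -50
-50 mod 13 = 2

2


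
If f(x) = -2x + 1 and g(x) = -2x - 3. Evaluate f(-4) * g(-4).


f(-4) = 9
g(-4) = 5
Product = 45

45


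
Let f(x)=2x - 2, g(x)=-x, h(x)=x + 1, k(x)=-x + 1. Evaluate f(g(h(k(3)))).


k(3) = -2
h(-2) = -1
g(-1) = 1
f(1) = 0

0


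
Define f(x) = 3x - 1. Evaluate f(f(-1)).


f(-1) = -4
f(-4) = -13

-13


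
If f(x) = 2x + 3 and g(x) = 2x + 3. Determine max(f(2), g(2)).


f(2) = 7
g(2) = 7
max = 7

7


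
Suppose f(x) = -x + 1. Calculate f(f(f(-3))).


f(-3) = 4
f(4) = -3
f(-3) = 4

4


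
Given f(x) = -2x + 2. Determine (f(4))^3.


f(4) = -6
(-6)^3 = -216

-216


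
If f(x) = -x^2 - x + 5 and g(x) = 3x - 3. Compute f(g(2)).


g(2) = 3
f(3) = (-1)*(3)^2 - 1*(3) + 5 = -7

-7


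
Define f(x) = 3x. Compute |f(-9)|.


f(-9) = -27
|-27| = 27

27


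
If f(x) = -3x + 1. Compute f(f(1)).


f(1) = -2
f(-2) = 7

7


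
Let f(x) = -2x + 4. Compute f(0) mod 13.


f(0) = 4
4 mod 13 = 4

4


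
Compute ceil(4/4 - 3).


4/4 = 1
1 - 3 = -2
ceil(-2) = -2

-2


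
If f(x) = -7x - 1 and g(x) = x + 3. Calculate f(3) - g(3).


f(3) = -22
g(3) = 6
Difference = -28

-28


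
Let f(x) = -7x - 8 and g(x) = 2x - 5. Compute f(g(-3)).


g(-3) = -11
f(-11) = 69

69


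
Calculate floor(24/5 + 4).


24/5 = 4.8
4.8 + 4 = 8.8
floor(8.8) = 8

8


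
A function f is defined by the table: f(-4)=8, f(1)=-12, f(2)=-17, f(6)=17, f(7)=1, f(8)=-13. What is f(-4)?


Reading from the table at x = -4

8


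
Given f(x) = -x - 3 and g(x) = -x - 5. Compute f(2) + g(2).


f(2) = -5
g(2) = -7
Sum = -12

-12


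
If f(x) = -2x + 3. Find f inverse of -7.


5


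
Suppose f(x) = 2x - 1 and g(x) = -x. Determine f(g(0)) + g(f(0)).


0


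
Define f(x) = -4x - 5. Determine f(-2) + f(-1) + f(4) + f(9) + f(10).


-105


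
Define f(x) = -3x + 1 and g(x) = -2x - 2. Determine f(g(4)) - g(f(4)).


11


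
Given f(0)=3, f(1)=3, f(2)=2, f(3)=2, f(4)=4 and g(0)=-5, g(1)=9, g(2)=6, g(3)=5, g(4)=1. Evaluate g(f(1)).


f(1) = 3
g(3) = 5

5


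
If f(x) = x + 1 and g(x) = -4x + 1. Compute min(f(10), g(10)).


f(10) = 11
g(10) = -39
min = -39

-39


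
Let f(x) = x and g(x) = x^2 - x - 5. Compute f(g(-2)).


g(-2) = 1
f(1) = 1

1


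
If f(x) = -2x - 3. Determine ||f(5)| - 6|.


f(5) = -13
|-13| = 13
|13 - 6| = 7

7


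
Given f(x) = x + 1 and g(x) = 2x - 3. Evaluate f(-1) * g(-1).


f(-1) = 0
g(-1) = -5
Product = 0

0


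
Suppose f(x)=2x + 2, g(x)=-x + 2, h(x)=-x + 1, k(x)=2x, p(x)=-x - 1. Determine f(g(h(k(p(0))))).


p(0) = -1
k(-1) = -2
h(-2) = 3
g(3) = -1
f(-1) = 0

0


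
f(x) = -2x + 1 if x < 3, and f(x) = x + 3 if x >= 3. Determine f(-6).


13


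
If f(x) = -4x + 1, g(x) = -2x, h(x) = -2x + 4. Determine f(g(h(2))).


1


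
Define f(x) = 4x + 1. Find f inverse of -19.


Solve 4x + 1 = -19
x = (-19 - 1) / 4 = -5

-5


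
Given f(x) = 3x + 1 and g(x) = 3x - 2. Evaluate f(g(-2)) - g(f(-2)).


-6


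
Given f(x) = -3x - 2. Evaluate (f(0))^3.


f(0) = -2
(-2)^3 = -8

-8


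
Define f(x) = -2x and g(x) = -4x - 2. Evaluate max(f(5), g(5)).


f(5) = -10
g(5) = -22
max = -10

-10


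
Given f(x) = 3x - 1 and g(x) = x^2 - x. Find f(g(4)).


g(4) = 12
f(12) = 35

35


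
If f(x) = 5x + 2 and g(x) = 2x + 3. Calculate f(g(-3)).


g(-3) = -3
f(-3) = -13

-13


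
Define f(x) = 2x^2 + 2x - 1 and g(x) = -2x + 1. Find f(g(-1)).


g(-1) = 3
f(3) = 2*(3)^2 + 2*(3) - 1 = 23

23


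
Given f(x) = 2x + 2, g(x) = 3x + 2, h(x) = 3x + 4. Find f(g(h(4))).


h(4) = 16
g(16) = 50
f(50) = 102

102


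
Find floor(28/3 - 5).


28/3 = 9.3333
9.3333 - 5 = 4.3333
floor(4.3333) = 4

4


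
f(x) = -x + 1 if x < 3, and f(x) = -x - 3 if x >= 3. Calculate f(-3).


-3 satisfies x < 3
f(-3) = 4

4


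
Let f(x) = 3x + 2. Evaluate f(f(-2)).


f(-2) = -4
f(-4) = -10

-10


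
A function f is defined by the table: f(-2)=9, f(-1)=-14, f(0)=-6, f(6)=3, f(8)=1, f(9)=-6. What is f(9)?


Reading from the table at x = 9

-6


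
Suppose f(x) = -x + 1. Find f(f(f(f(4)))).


f(4) = -3
f(-3) = 4
f(4) = -3
f(-3) = 4

4


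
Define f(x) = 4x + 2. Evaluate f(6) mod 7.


5


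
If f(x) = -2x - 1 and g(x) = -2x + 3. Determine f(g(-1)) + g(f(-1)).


f(g(-1)) = -11
g(f(-1)) = 1
Sum = -10

-10


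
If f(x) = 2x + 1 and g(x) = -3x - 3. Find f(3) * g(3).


f(3) = 7
g(3) = -12
Product = -84

-84


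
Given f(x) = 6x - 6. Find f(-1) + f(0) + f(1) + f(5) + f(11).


66


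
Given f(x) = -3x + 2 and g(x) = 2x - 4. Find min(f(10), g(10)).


f(10) = -28
g(10) = 16
min = -28

-28


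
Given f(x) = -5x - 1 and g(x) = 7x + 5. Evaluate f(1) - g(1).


f(1) = -6
g(1) = 12
Difference = -18

-18


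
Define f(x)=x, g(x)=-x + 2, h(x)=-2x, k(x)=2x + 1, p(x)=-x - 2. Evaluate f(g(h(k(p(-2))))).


p(-2) = 0
k(0) = 1
h(1) = -2
g(-2) = 4
f(4) = 4

4


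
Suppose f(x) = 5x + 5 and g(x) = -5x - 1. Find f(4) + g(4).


f(4) = 25
g(4) = -21
Sum = 4

4


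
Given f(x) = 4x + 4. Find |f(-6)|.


f(-6) = -20
|-20| = 20

20


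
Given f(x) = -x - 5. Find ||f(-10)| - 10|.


5


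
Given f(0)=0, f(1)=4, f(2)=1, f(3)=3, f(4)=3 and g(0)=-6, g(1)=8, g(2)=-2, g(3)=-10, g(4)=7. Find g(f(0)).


f(0) = 0
g(0) = -6

-6


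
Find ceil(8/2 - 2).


8/2 = 4
4 - 2 = 2
ceil(2) = 2

2


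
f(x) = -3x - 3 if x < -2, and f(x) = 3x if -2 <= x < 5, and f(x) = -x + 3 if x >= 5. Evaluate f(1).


1 satisfies -2 <= x < 5
f(1) = 3

3


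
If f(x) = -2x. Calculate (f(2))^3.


f(2) = -4
(-4)^3 = -64

-64


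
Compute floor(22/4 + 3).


8


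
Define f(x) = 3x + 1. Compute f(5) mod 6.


f(5) = 16
16 mod 6 = 4

4


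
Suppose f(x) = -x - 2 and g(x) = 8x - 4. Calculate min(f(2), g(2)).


f(2) = -4
g(2) = 12
min = -4

-4


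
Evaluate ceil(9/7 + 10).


9/7 = 1.2857
1.2857 + 10 = 11.2857
ceil(11.2857) = 12

12


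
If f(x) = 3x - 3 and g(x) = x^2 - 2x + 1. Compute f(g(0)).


g(0) = 1
f(1) = 0

0


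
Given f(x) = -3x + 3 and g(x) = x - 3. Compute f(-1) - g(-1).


10


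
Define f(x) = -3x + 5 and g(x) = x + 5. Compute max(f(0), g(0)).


5


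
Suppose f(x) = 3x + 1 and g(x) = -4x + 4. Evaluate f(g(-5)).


g(-5) = 24
f(24) = 73

73


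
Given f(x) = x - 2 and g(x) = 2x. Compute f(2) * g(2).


f(2) = 0
g(2) = 4
Product = 0

0


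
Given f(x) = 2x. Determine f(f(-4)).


-16


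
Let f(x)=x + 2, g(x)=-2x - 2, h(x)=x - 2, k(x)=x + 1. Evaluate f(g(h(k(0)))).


k(0) = 1
h(1) = -1
g(-1) = 0
f(0) = 2

2


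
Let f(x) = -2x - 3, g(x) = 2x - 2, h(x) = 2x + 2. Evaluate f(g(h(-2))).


h(-2) = -2
g(-2) = -6
f(-6) = 9

9


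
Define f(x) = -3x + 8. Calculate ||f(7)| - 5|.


f(7) = -13
|-13| = 13
|13 - 5| = 8

8


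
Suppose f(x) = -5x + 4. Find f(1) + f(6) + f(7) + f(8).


f(1) = -1
f(6) = -26
f(7) = -31
f(8) = -36
Sum = -94

-94


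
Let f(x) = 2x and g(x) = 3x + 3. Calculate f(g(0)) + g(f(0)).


9


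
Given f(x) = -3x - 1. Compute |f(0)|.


f(0) = -1
|-1| = 1

1


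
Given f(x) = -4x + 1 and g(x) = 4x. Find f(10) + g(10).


f(10) = -39
g(10) = 40
Sum = 1

1


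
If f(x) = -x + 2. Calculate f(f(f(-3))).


f(-3) = 5
f(5) = -3
f(-3) = 5

5


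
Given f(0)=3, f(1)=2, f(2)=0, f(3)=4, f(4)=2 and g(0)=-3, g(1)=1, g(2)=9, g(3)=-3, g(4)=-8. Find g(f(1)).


f(1) = 2
g(2) = 9

9


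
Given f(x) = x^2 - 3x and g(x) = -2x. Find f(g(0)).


g(0) = 0
f(0) = 1*(0)^2 - 3*(0) = 0

0


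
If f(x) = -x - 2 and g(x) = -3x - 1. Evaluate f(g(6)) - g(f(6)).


f(g(6)) = 17
g(f(6)) = 23
Difference = -6

-6


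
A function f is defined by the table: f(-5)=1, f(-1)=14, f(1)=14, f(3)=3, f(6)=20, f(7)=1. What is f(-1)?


Reading from the table at x = -1

14


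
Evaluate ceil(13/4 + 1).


13/4 = 3.25
3.25 + 1 = 4.25
ceil(4.25) = 5

5


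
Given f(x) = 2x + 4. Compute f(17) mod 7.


f(17) = 38
38 mod 7 = 3

3


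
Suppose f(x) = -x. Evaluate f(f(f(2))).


f(2) = -2
f(-2) = 2
f(2) = -2

-2


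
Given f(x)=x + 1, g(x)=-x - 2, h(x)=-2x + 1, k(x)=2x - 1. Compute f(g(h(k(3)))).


k(3) = 5
h(5) = -9
g(-9) = 7
f(7) = 8

8


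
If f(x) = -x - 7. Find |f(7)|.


f(7) = -14
|-14| = 14

14


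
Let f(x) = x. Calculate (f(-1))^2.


f(-1) = -1
(-1)^2 = 1

1


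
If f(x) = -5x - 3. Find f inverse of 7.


Solve -5x - 3 = 7
x = (7 + 3) / (-5) = -2

-2


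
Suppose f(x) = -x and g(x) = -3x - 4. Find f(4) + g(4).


f(4) = -4
g(4) = -16
Sum = -20

-20


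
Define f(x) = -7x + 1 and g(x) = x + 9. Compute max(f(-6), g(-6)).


f(-6) = 43
g(-6) = 3
max = 43

43


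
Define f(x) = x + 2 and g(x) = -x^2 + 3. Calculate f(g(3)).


g(3) = -6
f(-6) = -4

-4


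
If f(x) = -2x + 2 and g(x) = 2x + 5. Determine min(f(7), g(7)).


-12


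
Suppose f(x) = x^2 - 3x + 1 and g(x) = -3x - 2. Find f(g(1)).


41


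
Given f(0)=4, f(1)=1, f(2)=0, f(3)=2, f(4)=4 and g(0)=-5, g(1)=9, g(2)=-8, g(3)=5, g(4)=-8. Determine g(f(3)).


f(3) = 2
g(2) = -8

-8


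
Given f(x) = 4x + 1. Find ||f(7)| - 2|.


27


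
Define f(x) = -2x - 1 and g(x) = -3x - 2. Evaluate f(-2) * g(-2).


12


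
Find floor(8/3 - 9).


8/3 = 2.6667
2.6667 - 9 = -6.3333
floor(-6.3333) = -7

-7


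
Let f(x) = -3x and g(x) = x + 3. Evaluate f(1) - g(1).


f(1) = -3
g(1) = 4
Difference = -7

-7


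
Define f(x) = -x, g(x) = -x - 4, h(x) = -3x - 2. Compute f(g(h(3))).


h(3) = -11
g(-11) = 7
f(7) = -7

-7


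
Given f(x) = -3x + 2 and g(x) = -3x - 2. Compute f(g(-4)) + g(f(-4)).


-72


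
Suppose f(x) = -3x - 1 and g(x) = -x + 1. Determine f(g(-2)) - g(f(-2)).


-6


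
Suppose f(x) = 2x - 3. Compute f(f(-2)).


f(-2) = -7
f(-7) = -17

-17


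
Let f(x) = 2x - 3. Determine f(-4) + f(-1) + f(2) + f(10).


f(-4) = -11
f(-1) = -5
f(2) = 1
f(10) = 17
Sum = 2

2


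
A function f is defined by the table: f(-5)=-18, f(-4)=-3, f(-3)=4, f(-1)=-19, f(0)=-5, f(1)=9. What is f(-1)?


-19


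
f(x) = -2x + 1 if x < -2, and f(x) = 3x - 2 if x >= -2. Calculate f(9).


9 satisfies x >= -2
f(9) = 25

25


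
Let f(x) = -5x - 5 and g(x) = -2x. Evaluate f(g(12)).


g(12) = -24
f(-24) = 115

115


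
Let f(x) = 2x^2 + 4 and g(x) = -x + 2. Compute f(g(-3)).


g(-3) = 5
f(5) = 2*(5)^2 + 4 = 54

54


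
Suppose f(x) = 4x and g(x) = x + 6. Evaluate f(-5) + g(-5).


f(-5) = -20
g(-5) = 1
Sum = -19

-19


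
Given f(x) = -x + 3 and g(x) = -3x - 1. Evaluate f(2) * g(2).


f(2) = 1
g(2) = -7
Product = -7

-7


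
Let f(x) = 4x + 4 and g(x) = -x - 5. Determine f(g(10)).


g(10) = -15
f(-15) = -56

-56


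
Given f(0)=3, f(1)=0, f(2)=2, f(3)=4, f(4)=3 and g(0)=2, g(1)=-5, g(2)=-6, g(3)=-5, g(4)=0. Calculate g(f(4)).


f(4) = 3
g(3) = -5

-5


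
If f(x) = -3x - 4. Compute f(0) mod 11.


f(0) = -4
-4 mod 11 = 7

7


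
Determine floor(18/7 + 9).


18/7 = 2.5714
2.5714 + 9 = 11.5714
floor(11.5714) = 11

11


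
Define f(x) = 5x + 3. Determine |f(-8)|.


f(-8) = -37
|-37| = 37

37


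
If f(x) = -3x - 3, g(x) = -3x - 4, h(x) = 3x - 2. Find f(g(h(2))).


h(2) = 4
g(4) = -16
f(-16) = 45

45


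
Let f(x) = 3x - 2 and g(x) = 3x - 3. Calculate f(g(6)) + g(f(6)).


88


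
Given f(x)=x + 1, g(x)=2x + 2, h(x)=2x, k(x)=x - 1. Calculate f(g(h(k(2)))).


k(2) = 1
h(1) = 2
g(2) = 6
f(6) = 7

7


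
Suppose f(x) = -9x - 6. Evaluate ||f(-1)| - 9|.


f(-1) = 3
|3| = 3
|3 - 9| = 6

6


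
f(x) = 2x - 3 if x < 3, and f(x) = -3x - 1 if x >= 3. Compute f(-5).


-5 satisfies x < 3
f(-5) = -13

-13


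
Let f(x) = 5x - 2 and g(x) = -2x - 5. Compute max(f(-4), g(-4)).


f(-4) = -22
g(-4) = 3
max = 3

3


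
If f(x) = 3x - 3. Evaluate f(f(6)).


f(6) = 15
f(15) = 42

42


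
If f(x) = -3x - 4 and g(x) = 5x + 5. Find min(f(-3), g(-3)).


f(-3) = 5
g(-3) = -10
min = -10

-10


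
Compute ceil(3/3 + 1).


3/3 = 1
1 + 1 = 2
ceil(2) = 2

2


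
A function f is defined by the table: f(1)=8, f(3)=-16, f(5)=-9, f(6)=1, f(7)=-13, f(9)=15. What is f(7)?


Reading from the table at x = 7

-13


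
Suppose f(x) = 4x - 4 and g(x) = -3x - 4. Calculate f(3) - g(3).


21


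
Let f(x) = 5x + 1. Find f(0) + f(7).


f(0) = 1
f(7) = 36
Sum = 37

37


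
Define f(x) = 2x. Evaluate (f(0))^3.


0


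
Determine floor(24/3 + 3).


24/3 = 8
8 + 3 = 11
floor(11) = 11

11


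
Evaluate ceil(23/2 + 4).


23/2 = 11.5
11.5 + 4 = 15.5
ceil(15.5) = 16

16


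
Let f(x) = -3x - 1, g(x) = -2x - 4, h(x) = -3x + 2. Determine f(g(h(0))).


23


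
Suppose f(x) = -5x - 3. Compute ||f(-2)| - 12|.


f(-2) = 7
|7| = 7
|7 - 12| = 5

5


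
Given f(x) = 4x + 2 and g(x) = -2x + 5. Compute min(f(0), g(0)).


f(0) = 2
g(0) = 5
min = 2

2


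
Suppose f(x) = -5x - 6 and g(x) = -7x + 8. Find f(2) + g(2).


-22


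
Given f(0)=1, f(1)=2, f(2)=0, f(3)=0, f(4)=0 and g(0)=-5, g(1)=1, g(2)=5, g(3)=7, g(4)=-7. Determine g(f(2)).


f(2) = 0
g(0) = -5

-5


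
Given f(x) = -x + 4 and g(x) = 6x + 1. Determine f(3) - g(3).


f(3) = 1
g(3) = 19
Difference = -18

-18


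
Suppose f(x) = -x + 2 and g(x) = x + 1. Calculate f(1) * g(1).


f(1) = 1
g(1) = 2
Product = 2

2


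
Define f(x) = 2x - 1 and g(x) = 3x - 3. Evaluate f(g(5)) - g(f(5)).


f(g(5)) = 23
g(f(5)) = 24
Difference = -1

-1


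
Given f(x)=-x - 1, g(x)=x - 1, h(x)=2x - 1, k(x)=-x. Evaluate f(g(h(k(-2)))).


k(-2) = 2
h(2) = 3
g(3) = 2
f(2) = -3

-3


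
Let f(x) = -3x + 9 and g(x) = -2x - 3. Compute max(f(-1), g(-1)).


f(-1) = 12
g(-1) = -1
max = 12

12


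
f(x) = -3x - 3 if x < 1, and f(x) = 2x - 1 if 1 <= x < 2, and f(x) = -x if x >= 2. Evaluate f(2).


2 satisfies x >= 2
f(2) = -2

-2


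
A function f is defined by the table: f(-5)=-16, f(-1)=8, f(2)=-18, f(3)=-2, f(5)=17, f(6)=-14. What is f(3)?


-2


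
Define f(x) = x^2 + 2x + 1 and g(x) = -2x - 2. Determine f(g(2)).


g(2) = -6
f(-6) = 1*(-6)^2 + 2*(-6) + 1 = 25

25


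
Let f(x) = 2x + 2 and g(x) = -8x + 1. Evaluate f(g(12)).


-188


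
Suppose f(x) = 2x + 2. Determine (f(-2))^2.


4


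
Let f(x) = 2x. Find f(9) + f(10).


38


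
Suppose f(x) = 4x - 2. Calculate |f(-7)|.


f(-7) = -30
|-30| = 30

30


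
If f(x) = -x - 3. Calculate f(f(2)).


f(2) = -5
f(-5) = 2

2


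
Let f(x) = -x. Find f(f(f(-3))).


f(-3) = 3
f(3) = -3
f(-3) = 3

3


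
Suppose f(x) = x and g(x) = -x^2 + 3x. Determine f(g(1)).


2


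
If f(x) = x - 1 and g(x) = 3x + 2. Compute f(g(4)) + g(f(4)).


f(g(4)) = 13
g(f(4)) = 11
Sum = 24

24


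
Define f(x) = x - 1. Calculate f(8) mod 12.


f(8) = 7
7 mod 12 = 7

7


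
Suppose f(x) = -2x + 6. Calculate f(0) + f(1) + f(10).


-4


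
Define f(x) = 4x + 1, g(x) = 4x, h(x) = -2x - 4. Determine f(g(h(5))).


h(5) = -14
g(-14) = -56
f(-56) = -223

-223


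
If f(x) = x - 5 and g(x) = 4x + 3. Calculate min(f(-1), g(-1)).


f(-1) = -6
g(-1) = -1
min = -6

-6


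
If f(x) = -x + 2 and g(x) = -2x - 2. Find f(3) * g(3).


f(3) = -1
g(3) = -8
Product = 8

8


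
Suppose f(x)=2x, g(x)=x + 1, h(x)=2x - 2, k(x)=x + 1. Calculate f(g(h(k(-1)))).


k(-1) = 0
h(0) = -2
g(-2) = -1
f(-1) = -2

-2


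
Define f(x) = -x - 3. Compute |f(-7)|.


f(-7) = 4
|4| = 4

4


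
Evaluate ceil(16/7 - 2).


16/7 = 2.2857
2.2857 - 2 = 0.2857
ceil(0.2857) = 1

1


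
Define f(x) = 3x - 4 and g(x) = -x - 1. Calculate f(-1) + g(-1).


f(-1) = -7
g(-1) = 0
Sum = -7

-7


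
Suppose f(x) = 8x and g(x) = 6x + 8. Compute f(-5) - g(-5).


f(-5) = -40
g(-5) = -22
Difference = -18

-18


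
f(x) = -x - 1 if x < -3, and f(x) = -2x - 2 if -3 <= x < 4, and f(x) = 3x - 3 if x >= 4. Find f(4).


4 satisfies x >= 4
f(4) = 9

9


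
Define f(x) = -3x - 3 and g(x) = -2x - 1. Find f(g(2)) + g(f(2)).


f(g(2)) = 12
g(f(2)) = 17
Sum = 29

29


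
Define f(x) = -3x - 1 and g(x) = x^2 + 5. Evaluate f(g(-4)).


g(-4) = 21
f(21) = -64

-64


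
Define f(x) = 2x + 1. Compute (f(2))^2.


25


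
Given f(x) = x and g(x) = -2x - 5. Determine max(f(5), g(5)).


5


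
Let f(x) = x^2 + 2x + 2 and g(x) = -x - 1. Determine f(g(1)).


g(1) = -2
f(-2) = 1*(-2)^2 + 2*(-2) + 2 = 2

2


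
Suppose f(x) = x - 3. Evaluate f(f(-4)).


f(-4) = -7
f(-7) = -10

-10


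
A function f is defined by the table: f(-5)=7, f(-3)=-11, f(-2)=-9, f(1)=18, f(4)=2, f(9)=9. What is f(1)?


Reading from the table at x = 1

18


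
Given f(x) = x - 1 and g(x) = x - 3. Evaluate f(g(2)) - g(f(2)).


0


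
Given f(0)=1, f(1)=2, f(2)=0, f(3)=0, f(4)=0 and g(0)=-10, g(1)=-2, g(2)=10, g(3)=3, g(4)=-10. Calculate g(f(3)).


f(3) = 0
g(0) = -10

-10


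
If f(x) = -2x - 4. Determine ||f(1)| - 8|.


f(1) = -6
|-6| = 6
|6 - 8| = 2

2


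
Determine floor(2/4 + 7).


2/4 = 0.5
0.5 + 7 = 7.5
floor(7.5) = 7

7


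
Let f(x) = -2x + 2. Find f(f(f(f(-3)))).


f(-3) = 8
f(8) = -14
f(-14) = 30
f(30) = -58

-58


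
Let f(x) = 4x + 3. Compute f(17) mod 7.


f(17) = 71
71 mod 7 = 1

1


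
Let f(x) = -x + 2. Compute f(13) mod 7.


f(13) = -11
-11 mod 7 = 3

3


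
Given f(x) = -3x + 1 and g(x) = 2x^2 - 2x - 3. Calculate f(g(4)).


g(4) = 21
f(21) = -62

-62


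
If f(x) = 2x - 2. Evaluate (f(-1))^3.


f(-1) = -4
(-4)^3 = -64

-64


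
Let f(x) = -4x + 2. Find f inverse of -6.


2


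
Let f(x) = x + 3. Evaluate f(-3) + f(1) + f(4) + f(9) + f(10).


f(-3) = 0
f(1) = 4
f(4) = 7
f(9) = 12
f(10) = 13
Sum = 36

36


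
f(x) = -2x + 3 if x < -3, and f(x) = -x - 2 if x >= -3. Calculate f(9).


9 satisfies x >= -3
f(9) = -11

-11


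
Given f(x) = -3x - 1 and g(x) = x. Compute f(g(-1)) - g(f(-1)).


0


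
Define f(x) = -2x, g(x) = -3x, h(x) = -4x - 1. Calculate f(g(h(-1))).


18


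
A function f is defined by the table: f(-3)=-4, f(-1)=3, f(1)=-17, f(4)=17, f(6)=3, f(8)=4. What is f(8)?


4


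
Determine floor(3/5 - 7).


-7


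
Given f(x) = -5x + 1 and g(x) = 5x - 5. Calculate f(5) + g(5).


f(5) = -24
g(5) = 20
Sum = -4

-4


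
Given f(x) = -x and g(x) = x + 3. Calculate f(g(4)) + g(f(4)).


f(g(4)) = -7
g(f(4)) = -1
Sum = -8

-8


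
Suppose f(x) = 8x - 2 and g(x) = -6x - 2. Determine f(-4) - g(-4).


f(-4) = -34
g(-4) = 22
Difference = -56

-56


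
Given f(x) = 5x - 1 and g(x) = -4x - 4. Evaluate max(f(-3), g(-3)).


f(-3) = -16
g(-3) = 8
max = 8

8


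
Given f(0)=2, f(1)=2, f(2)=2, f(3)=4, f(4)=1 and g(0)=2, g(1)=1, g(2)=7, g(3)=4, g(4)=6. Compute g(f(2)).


f(2) = 2
g(2) = 7

7


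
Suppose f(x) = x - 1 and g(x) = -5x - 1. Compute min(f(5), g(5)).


f(5) = 4
g(5) = -26
min = -26

-26


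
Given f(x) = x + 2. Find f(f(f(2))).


f(2) = 4
f(4) = 6
f(6) = 8

8


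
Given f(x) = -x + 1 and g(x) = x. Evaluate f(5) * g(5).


f(5) = -4
g(5) = 5
Product = -20

-20


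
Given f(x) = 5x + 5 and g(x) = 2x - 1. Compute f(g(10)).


g(10) = 19
f(19) = 100

100


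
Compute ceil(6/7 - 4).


6/7 = 0.8571
0.8571 - 4 = -3.1429
ceil(-3.1429) = -3

-3


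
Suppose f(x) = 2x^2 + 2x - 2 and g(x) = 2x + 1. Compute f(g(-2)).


g(-2) = -3
f(-3) = 2*(-3)^2 + 2*(-3) - 2 = 10

10


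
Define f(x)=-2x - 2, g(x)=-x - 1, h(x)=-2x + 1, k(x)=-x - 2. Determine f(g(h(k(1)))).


k(1) = -3
h(-3) = 7
g(7) = -8
f(-8) = 14

14


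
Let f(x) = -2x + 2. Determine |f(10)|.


f(10) = -18
|-18| = 18

18


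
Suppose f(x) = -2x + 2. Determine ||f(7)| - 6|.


f(7) = -12
|-12| = 12
|12 - 6| = 6

6


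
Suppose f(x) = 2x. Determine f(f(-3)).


f(-3) = -6
f(-6) = -12

-12


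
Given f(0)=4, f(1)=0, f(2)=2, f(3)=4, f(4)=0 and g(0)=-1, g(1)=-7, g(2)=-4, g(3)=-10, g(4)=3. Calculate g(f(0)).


f(0) = 4
g(4) = 3

3


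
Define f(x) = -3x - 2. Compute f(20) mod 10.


f(20) = -62
-62 mod 10 = 8

8


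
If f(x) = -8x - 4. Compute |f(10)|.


f(10) = -84
|-84| = 84

84


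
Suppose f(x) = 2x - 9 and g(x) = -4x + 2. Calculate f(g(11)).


g(11) = -42
f(-42) = -93

-93


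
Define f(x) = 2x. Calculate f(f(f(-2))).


-16


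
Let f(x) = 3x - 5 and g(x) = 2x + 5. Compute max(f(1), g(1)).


f(1) = -2
g(1) = 7
max = 7

7


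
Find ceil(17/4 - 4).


17/4 = 4.25
4.25 - 4 = 0.25
ceil(0.25) = 1

1


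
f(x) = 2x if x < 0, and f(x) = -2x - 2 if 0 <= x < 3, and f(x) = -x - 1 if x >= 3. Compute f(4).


4 satisfies x >= 3
f(4) = -5

-5


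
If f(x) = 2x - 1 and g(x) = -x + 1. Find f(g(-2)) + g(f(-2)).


f(g(-2)) = 5
g(f(-2)) = 6
Sum = 11

11


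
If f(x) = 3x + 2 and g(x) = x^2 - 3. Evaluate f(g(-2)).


g(-2) = 1
f(1) = 5

5


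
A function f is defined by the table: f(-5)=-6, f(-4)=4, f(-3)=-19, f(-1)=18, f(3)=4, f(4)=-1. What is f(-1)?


Reading from the table at x = -1

18


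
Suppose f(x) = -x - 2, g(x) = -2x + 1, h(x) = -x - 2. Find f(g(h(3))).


h(3) = -5
g(-5) = 11
f(11) = -13

-13


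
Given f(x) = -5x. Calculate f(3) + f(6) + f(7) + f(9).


f(3) = -15
f(6) = -30
f(7) = -35
f(9) = -45
Sum = -125

-125


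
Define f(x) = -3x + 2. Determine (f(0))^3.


8


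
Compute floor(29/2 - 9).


29/2 = 14.5
14.5 - 9 = 5.5
floor(5.5) = 5

5


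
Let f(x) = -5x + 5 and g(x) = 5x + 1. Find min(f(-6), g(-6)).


f(-6) = 35
g(-6) = -29
min = -29

-29


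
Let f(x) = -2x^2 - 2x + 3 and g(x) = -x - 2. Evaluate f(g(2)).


-21


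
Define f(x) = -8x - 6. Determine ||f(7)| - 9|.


f(7) = -62
|-62| = 62
|62 - 9| = 53

53


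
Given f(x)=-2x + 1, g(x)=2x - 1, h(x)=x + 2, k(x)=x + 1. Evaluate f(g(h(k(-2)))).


k(-2) = -1
h(-1) = 1
g(1) = 1
f(1) = -1

-1


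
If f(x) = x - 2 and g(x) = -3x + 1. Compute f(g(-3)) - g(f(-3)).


-8


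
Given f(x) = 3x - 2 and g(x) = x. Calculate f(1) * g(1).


1


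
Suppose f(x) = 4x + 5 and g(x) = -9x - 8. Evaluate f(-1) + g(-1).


f(-1) = 1
g(-1) = 1
Sum = 2

2


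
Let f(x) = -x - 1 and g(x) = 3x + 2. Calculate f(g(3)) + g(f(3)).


f(g(3)) = -12
g(f(3)) = -10
Sum = -22

-22


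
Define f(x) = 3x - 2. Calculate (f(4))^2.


f(4) = 10
(10)^2 = 100

100


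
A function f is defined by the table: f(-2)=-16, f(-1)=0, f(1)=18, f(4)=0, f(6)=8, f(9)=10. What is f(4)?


Reading from the table at x = 4

0


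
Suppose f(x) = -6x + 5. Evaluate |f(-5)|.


f(-5) = 35
|35| = 35

35


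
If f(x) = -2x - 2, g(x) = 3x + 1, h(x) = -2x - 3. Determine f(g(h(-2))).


h(-2) = 1
g(1) = 4
f(4) = -10

-10


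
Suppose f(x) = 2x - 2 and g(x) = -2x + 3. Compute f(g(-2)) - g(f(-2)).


f(g(-2)) = 12
g(f(-2)) = 15
Difference = -3

-3


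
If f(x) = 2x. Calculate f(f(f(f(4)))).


f(4) = 8
f(8) = 16
f(16) = 32
f(32) = 64

64


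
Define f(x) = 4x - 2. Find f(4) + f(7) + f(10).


f(4) = 14
f(7) = 26
f(10) = 38
Sum = 78

78


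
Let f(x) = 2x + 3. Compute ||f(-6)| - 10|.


1


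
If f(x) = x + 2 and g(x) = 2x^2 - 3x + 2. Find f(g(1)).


g(1) = 1
f(1) = 3

3


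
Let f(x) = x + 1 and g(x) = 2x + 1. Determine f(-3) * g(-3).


f(-3) = -2
g(-3) = -5
Product = 10

10


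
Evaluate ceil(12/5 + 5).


12/5 = 2.4
2.4 + 5 = 7.4
ceil(7.4) = 8

8


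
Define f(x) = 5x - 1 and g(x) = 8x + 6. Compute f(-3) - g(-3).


f(-3) = -16
g(-3) = -18
Difference = 2

2


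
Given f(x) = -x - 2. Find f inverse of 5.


Solve -x - 2 = 5
x = (5 + 2) / (-1) = -7

-7


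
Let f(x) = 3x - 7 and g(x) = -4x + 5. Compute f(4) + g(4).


f(4) = 5
g(4) = -11
Sum = -6

-6


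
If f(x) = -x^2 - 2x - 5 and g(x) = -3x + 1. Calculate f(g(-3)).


g(-3) = 10
f(10) = (-1)*(10)^2 - 2*(10) - 5 = -125

-125


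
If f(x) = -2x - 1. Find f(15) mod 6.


f(15) = -31
-31 mod 6 = 5

5


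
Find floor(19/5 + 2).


5


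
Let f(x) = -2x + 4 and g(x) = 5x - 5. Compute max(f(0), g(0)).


f(0) = 4
g(0) = -5
max = 4

4


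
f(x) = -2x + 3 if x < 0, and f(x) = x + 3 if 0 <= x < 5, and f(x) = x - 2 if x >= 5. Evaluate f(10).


10 satisfies x >= 5
f(10) = 8

8


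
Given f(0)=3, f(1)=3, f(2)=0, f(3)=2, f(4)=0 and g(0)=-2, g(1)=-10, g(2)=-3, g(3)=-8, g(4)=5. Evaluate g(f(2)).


f(2) = 0
g(0) = -2

-2


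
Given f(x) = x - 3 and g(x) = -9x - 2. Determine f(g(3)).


g(3) = -29
f(-29) = -32

-32


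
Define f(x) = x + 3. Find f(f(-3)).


3


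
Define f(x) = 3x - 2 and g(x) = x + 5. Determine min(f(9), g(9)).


f(9) = 25
g(9) = 14
min = 14

14


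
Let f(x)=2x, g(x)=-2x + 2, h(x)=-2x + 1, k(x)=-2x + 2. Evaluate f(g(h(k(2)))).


k(2) = -2
h(-2) = 5
g(5) = -8
f(-8) = -16

-16


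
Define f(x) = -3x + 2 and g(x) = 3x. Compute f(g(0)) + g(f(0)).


8


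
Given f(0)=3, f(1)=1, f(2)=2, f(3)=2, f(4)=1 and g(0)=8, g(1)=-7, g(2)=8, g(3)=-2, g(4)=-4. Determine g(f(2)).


f(2) = 2
g(2) = 8

8


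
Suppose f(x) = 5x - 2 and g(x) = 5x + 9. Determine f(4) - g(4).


f(4) = 18
g(4) = 29
Difference = -11

-11


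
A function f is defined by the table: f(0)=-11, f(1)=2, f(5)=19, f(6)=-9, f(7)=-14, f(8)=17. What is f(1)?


Reading from the table at x = 1

2


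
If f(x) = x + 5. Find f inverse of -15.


Solve x + 5 = -15
x = (-15 - 5) / 1 = -20

-20


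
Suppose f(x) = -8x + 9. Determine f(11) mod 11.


f(11) = -79
-79 mod 11 = 9

9


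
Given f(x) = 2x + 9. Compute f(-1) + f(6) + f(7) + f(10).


f(-1) = 7
f(6) = 21
f(7) = 23
f(10) = 29
Sum = 80

80


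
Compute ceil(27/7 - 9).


27/7 = 3.8571
3.8571 - 9 = -5.1429
ceil(-5.1429) = -5

-5


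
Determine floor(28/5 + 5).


28/5 = 5.6
5.6 + 5 = 10.6
floor(10.6) = 10

10


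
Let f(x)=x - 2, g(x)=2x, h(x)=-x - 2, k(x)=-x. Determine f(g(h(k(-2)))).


-10


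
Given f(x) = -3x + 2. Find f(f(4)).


f(4) = -10
f(-10) = 32

32


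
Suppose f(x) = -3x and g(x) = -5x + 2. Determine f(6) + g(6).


-46


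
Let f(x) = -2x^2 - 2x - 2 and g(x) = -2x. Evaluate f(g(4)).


g(4) = -8
f(-8) = (-2)*(-8)^2 - 2*(-8) - 2 = -114

-114


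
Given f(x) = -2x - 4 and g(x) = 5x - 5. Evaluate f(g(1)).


g(1) = 0
f(0) = -4

-4


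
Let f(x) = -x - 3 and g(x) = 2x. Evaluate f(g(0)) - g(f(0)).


f(g(0)) = -3
g(f(0)) = -6
Difference = 3

3


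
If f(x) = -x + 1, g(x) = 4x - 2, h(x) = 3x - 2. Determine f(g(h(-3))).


h(-3) = -11
g(-11) = -46
f(-46) = 47

47
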